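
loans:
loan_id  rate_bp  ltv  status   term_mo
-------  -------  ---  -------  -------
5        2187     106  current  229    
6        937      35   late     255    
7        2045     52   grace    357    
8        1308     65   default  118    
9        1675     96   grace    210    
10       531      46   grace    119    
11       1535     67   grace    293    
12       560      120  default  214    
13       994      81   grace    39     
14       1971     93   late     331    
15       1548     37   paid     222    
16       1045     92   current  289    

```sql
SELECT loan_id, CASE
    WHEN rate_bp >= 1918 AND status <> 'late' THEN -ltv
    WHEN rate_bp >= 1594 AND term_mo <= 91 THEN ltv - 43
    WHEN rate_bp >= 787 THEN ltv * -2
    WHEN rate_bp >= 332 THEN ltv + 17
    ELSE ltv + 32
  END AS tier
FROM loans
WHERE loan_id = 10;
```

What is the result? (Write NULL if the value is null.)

loan_id = 10: rate_bp=531, ltv=46, status=grace, term_mo=119.
rate_bp >= 1918 AND status <> 'late' → false
rate_bp >= 1594 AND term_mo <= 91 → false
rate_bp >= 787 → false
rate_bp >= 332 → true → 63

63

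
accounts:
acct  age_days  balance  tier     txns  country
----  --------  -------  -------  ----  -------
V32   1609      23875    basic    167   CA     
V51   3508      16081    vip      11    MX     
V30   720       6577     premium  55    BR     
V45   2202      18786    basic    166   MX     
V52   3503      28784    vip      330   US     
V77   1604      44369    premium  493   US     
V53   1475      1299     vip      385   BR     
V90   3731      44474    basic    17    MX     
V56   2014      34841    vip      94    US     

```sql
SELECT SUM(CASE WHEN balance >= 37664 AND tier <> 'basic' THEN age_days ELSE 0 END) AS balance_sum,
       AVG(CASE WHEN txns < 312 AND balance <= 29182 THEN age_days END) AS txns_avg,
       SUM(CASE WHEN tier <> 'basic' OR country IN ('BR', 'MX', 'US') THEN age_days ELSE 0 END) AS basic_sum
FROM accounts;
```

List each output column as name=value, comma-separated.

balance_sum=1604, txns_avg=2009.75, basic_sum=18757

[balance_sum: balance >= 37664 AND tier <> 'basic']
acct=V32: ✗
acct=V51: ✗
acct=V30: ✗
acct=V45: ✗
acct=V52: ✗
acct=V77: ✓ → 1604
acct=V53: ✗
acct=V90: ✗
acct=V56: ✗
balance_sum = 1604
—
[txns_avg: txns < 312 AND balance <= 29182]
acct=V32: ✓ → 1609
acct=V51: ✓ → 3508
acct=V30: ✓ → 720
acct=V45: ✓ → 2202
acct=V52: ✗
acct=V77: ✗
acct=V53: ✗
acct=V90: ✗
acct=V56: ✗
txns_avg = (1609 + 3508 + 720 + 2202) / 4 = 2009.75
—
[basic_sum: tier <> 'basic' OR country IN ('BR', 'MX', 'US')]
acct=V32: ✗
acct=V51: ✓ → 3508
acct=V30: ✓ → 720
acct=V45: ✓ → 2202
acct=V52: ✓ → 3503
acct=V77: ✓ → 1604
acct=V53: ✓ → 1475
acct=V90: ✓ → 3731
acct=V56: ✓ → 2014
basic_sum = 3508 + 720 + 2202 + 3503 + 1604 + 1475 + 3731 + 2014 = 18757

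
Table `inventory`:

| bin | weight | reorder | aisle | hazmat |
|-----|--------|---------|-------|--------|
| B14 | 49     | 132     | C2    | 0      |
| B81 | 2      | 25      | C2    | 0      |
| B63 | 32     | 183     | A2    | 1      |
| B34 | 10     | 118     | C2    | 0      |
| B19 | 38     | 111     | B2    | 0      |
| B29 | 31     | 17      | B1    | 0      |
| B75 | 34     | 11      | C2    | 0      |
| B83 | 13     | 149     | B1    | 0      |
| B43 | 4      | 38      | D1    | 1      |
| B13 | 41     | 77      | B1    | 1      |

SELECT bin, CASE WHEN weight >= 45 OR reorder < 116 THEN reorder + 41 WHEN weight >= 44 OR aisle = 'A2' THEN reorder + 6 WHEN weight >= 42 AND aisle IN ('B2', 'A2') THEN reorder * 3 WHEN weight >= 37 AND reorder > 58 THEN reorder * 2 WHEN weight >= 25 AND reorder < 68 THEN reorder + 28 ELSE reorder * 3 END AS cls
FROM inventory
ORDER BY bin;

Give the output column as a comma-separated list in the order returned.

118, 173, 152, 58, 354, 79, 189, 52, 66, 447

bin=B13: weight >= 45 OR reorder < 116 → 118
bin=B14: weight >= 45 OR reorder < 116 → 173
bin=B19: weight >= 45 OR reorder < 116 → 152
bin=B29: weight >= 45 OR reorder < 116 → 58
bin=B34: ELSE → 354
bin=B43: weight >= 45 OR reorder < 116 → 79
bin=B63: weight >= 44 OR aisle = 'A2' → 189
bin=B75: weight >= 45 OR reorder < 116 → 52
bin=B81: weight >= 45 OR reorder < 116 → 66
bin=B83: ELSE → 447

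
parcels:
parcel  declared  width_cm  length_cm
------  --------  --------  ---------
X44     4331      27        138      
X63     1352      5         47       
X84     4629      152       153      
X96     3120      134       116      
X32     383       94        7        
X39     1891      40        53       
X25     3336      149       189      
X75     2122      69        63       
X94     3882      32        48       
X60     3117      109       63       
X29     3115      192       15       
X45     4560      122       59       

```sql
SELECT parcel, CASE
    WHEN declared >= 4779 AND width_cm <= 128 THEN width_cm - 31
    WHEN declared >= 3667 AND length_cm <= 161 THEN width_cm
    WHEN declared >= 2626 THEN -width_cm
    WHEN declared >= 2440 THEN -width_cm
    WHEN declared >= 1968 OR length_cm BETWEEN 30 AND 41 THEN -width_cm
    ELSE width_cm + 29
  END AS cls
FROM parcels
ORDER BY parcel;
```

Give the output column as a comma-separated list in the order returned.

parcel=X25: declared >= 2626 → -149
parcel=X29: declared >= 2626 → -192
parcel=X32: ELSE → 123
parcel=X39: ELSE → 69
parcel=X44: declared >= 3667 AND length_cm <= 161 → 27
parcel=X45: declared >= 3667 AND length_cm <= 161 → 122
parcel=X60: declared >= 2626 → -109
parcel=X63: ELSE → 34
parcel=X75: declared >= 1968 OR length_cm BETWEEN 30 AND 41 → -69
parcel=X84: declared >= 3667 AND length_cm <= 161 → 152
parcel=X94: declared >= 3667 AND length_cm <= 161 → 32
parcel=X96: declared >= 2626 → -134

-149, -192, 123, 69, 27, 122, -109, 34, -69, 152, 32, -134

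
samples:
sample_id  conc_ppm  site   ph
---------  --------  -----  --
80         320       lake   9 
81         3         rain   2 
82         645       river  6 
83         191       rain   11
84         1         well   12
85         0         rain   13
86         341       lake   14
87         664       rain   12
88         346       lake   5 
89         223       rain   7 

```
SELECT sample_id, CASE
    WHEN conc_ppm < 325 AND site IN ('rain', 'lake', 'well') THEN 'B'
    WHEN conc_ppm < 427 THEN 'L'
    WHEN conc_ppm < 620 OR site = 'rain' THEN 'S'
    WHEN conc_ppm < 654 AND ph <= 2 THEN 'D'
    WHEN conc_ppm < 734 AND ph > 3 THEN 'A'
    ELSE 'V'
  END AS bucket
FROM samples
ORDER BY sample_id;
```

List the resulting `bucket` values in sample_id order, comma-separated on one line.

B, B, A, B, B, B, L, S, L, B

sample_id=80: conc_ppm < 325 AND site IN ('rain', 'lake', 'well') → B
sample_id=81: conc_ppm < 325 AND site IN ('rain', 'lake', 'well') → B
sample_id=82: conc_ppm < 734 AND ph > 3 → A
sample_id=83: conc_ppm < 325 AND site IN ('rain', 'lake', 'well') → B
sample_id=84: conc_ppm < 325 AND site IN ('rain', 'lake', 'well') → B
sample_id=85: conc_ppm < 325 AND site IN ('rain', 'lake', 'well') → B
sample_id=86: conc_ppm < 427 → L
sample_id=87: conc_ppm < 620 OR site = 'rain' → S
sample_id=88: conc_ppm < 427 → L
sample_id=89: conc_ppm < 325 AND site IN ('rain', 'lake', 'well') → B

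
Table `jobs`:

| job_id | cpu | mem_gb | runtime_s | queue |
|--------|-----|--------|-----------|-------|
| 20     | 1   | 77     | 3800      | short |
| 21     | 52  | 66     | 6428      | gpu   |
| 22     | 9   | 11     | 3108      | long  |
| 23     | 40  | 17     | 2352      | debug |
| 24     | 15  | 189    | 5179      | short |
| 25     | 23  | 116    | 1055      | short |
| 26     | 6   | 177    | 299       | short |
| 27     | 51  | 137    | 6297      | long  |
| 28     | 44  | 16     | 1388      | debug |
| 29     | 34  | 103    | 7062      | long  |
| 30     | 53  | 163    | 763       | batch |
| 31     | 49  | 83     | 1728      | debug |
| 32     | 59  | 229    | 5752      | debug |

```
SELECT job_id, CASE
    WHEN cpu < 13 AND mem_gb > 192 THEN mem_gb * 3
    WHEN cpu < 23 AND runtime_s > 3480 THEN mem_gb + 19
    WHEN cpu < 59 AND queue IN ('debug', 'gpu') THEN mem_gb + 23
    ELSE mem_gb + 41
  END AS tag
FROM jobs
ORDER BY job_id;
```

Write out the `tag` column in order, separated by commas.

job_id=20: cpu < 23 AND runtime_s > 3480 → 96
job_id=21: cpu < 59 AND queue IN ('debug', 'gpu') → 89
job_id=22: ELSE → 52
job_id=23: cpu < 59 AND queue IN ('debug', 'gpu') → 40
job_id=24: cpu < 23 AND runtime_s > 3480 → 208
job_id=25: ELSE → 157
job_id=26: ELSE → 218
job_id=27: ELSE → 178
job_id=28: cpu < 59 AND queue IN ('debug', 'gpu') → 39
job_id=29: ELSE → 144
job_id=30: ELSE → 204
job_id=31: cpu < 59 AND queue IN ('debug', 'gpu') → 106
job_id=32: ELSE → 270

96, 89, 52, 40, 208, 157, 218, 178, 39, 144, 204, 106, 270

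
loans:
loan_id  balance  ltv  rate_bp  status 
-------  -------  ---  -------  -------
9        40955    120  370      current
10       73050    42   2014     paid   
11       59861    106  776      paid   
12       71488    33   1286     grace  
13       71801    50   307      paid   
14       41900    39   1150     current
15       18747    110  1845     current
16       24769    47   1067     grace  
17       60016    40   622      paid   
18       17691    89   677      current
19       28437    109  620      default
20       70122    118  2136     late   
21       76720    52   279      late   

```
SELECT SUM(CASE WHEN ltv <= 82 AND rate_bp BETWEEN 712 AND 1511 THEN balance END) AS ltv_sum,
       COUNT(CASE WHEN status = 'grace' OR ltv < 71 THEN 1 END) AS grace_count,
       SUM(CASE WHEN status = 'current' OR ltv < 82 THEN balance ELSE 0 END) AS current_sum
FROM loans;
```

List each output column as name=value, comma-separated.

[ltv_sum: ltv <= 82 AND rate_bp BETWEEN 712 AND 1511]
loan_id=9: ✗
loan_id=10: ✗
loan_id=11: ✗
loan_id=12: ✓ → 71488
loan_id=13: ✗
loan_id=14: ✓ → 41900
loan_id=15: ✗
loan_id=16: ✓ → 24769
loan_id=17: ✗
loan_id=18: ✗
loan_id=19: ✗
loan_id=20: ✗
loan_id=21: ✗
ltv_sum = 71488 + 41900 + 24769 = 138157
—
[grace_count: status = 'grace' OR ltv < 71]
loan_id=9: ✗
loan_id=10: ✓ → 1
loan_id=11: ✗
loan_id=12: ✓ → 1
loan_id=13: ✓ → 1
loan_id=14: ✓ → 1
loan_id=15: ✗
loan_id=16: ✓ → 1
loan_id=17: ✓ → 1
loan_id=18: ✗
loan_id=19: ✗
loan_id=20: ✗
loan_id=21: ✓ → 1
grace_count = COUNT(1, 1, 1, 1, 1, 1, 1) = 7
—
[current_sum: status = 'current' OR ltv < 82]
loan_id=9: ✓ → 40955
loan_id=10: ✓ → 73050
loan_id=11: ✗
loan_id=12: ✓ → 71488
loan_id=13: ✓ → 71801
loan_id=14: ✓ → 41900
loan_id=15: ✓ → 18747
loan_id=16: ✓ → 24769
loan_id=17: ✓ → 60016
loan_id=18: ✓ → 17691
loan_id=19: ✗
loan_id=20: ✗
loan_id=21: ✓ → 76720
current_sum = 40955 + 73050 + 71488 + 71801 + 41900 + 18747 + 24769 + 60016 + 17691 + 76720 = 497137

ltv_sum=138157, grace_count=7, current_sum=497137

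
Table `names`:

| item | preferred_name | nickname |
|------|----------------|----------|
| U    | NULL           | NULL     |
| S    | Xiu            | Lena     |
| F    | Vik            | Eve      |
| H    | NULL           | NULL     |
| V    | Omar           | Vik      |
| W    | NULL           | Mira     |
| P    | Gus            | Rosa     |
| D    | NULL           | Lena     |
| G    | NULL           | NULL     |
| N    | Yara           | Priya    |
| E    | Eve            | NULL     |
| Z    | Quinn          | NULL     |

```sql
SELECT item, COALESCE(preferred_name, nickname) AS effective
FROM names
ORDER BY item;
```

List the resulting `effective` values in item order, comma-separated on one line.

item=D: preferred_name=NULL, nickname=Lena → Lena
item=E: preferred_name=Eve → Eve
item=F: preferred_name=Vik → Vik
item=G: preferred_name=NULL, nickname=NULL (all NULL) → NULL
item=H: preferred_name=NULL, nickname=NULL (all NULL) → NULL
item=N: preferred_name=Yara → Yara
item=P: preferred_name=Gus → Gus
item=S: preferred_name=Xiu → Xiu
item=U: preferred_name=NULL, nickname=NULL (all NULL) → NULL
item=V: preferred_name=Omar → Omar
item=W: preferred_name=NULL, nickname=Mira → Mira
item=Z: preferred_name=Quinn → Quinn

Lena, Eve, Vik, NULL, NULL, Yara, Gus, Xiu, NULL, Omar, Mira, Quinn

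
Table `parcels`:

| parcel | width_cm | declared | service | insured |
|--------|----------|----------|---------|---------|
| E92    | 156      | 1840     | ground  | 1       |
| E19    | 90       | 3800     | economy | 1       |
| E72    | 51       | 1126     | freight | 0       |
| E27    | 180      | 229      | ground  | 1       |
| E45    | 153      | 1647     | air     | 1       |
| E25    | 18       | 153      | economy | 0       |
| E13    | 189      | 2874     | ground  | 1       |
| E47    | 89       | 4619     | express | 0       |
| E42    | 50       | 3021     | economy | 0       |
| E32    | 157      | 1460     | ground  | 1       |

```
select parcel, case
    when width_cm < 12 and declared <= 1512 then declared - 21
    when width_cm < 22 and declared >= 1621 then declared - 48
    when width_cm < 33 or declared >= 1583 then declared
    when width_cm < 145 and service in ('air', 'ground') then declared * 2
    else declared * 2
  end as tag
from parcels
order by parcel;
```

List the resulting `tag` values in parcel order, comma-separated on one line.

2874, 3800, 153, 458, 2920, 3021, 1647, 4619, 2252, 1840

parcel=E13: width_cm < 33 or declared >= 1583 → 2874
parcel=E19: width_cm < 33 or declared >= 1583 → 3800
parcel=E25: width_cm < 33 or declared >= 1583 → 153
parcel=E27: ELSE → 458
parcel=E32: ELSE → 2920
parcel=E42: width_cm < 33 or declared >= 1583 → 3021
parcel=E45: width_cm < 33 or declared >= 1583 → 1647
parcel=E47: width_cm < 33 or declared >= 1583 → 4619
parcel=E72: ELSE → 2252
parcel=E92: width_cm < 33 or declared >= 1583 → 1840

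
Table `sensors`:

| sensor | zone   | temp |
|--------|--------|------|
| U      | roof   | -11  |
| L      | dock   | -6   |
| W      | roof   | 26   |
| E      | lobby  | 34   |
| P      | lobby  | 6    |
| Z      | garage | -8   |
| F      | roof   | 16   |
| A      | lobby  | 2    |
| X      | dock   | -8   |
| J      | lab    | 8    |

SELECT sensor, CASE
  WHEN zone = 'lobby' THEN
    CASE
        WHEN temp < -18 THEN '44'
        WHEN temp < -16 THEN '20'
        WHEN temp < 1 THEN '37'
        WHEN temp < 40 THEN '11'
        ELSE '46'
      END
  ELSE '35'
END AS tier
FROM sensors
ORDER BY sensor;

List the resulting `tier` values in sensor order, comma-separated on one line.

sensor=A: zone='lobby' → inner[temp < 40] → 11
sensor=E: zone='lobby' → inner[temp < 40] → 11
sensor=F: zone='roof' → outer ELSE → 35
sensor=J: zone='lab' → outer ELSE → 35
sensor=L: zone='dock' → outer ELSE → 35
sensor=P: zone='lobby' → inner[temp < 40] → 11
sensor=U: zone='roof' → outer ELSE → 35
sensor=W: zone='roof' → outer ELSE → 35
sensor=X: zone='dock' → outer ELSE → 35
sensor=Z: zone='garage' → outer ELSE → 35

11, 11, 35, 35, 35, 11, 35, 35, 35, 35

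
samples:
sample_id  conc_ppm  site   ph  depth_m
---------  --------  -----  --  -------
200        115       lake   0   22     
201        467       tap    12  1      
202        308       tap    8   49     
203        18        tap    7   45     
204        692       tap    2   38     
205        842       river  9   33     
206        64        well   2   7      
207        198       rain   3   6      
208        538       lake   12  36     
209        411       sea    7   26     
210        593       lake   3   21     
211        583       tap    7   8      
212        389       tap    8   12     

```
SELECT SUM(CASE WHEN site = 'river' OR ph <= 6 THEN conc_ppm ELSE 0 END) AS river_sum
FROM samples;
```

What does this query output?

sample_id=200: ✓ → 115
sample_id=201: ✗
sample_id=202: ✗
sample_id=203: ✗
sample_id=204: ✓ → 692
sample_id=205: ✓ → 842
sample_id=206: ✓ → 64
sample_id=207: ✓ → 198
sample_id=208: ✗
sample_id=209: ✗
sample_id=210: ✓ → 593
sample_id=211: ✗
sample_id=212: ✗
river_sum = 115 + 692 + 842 + 64 + 198 + 593 = 2504

2504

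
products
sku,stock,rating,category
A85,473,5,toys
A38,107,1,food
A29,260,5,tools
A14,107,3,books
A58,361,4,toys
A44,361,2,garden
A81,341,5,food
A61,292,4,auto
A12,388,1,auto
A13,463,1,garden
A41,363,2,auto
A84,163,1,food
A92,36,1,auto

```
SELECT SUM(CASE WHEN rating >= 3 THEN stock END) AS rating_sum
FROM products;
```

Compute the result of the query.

1834

sku=A85: ✓ → 473
sku=A38: ✗
sku=A29: ✓ → 260
sku=A14: ✓ → 107
sku=A58: ✓ → 361
sku=A44: ✗
sku=A81: ✓ → 341
sku=A61: ✓ → 292
sku=A12: ✗
sku=A13: ✗
sku=A41: ✗
sku=A84: ✗
sku=A92: ✗
rating_sum = 473 + 260 + 107 + 361 + 341 + 292 = 1834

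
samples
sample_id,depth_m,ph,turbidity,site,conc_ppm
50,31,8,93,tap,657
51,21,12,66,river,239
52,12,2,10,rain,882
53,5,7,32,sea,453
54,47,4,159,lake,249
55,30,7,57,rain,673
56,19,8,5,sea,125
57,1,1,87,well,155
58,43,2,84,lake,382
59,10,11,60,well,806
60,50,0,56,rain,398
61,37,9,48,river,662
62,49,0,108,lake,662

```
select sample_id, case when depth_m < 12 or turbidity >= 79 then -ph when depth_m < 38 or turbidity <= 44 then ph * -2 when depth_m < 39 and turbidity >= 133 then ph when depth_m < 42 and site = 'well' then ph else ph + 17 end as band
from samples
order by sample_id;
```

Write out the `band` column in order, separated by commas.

sample_id=50: depth_m < 12 or turbidity >= 79 → -8
sample_id=51: depth_m < 38 or turbidity <= 44 → -24
sample_id=52: depth_m < 38 or turbidity <= 44 → -4
sample_id=53: depth_m < 12 or turbidity >= 79 → -7
sample_id=54: depth_m < 12 or turbidity >= 79 → -4
sample_id=55: depth_m < 38 or turbidity <= 44 → -14
sample_id=56: depth_m < 38 or turbidity <= 44 → -16
sample_id=57: depth_m < 12 or turbidity >= 79 → -1
sample_id=58: depth_m < 12 or turbidity >= 79 → -2
sample_id=59: depth_m < 12 or turbidity >= 79 → -11
sample_id=60: ELSE → 17
sample_id=61: depth_m < 38 or turbidity <= 44 → -18
sample_id=62: depth_m < 12 or turbidity >= 79 → 0

-8, -24, -4, -7, -4, -14, -16, -1, -2, -11, 17, -18, 0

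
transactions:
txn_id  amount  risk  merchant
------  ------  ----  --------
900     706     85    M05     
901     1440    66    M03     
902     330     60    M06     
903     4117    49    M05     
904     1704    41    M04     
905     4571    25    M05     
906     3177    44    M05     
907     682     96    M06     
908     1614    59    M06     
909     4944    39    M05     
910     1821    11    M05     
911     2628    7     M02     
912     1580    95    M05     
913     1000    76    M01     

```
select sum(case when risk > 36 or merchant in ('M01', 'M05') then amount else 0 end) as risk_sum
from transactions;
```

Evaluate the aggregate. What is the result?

27686

txn_id=900: ✓ → 706
txn_id=901: ✓ → 1440
txn_id=902: ✓ → 330
txn_id=903: ✓ → 4117
txn_id=904: ✓ → 1704
txn_id=905: ✓ → 4571
txn_id=906: ✓ → 3177
txn_id=907: ✓ → 682
txn_id=908: ✓ → 1614
txn_id=909: ✓ → 4944
txn_id=910: ✓ → 1821
txn_id=911: ✗
txn_id=912: ✓ → 1580
txn_id=913: ✓ → 1000
risk_sum = 706 + 1440 + 330 + 4117 + 1704 + 4571 + 3177 + 682 + 1614 + 4944 + 1821 + 1580 + 1000 = 27686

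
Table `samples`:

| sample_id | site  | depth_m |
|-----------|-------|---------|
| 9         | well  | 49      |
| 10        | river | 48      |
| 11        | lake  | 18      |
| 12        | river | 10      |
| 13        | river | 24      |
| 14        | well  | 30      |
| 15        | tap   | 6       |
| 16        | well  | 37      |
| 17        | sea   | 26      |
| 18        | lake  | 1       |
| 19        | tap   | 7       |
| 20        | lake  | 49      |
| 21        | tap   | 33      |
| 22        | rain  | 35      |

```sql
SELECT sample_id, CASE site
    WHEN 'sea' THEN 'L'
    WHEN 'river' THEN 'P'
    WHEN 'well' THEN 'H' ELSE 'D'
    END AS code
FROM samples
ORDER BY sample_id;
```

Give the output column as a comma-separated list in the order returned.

H, P, D, P, P, H, D, H, L, D, D, D, D, D

sample_id=9: site='well' → H
sample_id=10: site='river' → P
sample_id=11: ELSE → D
sample_id=12: site='river' → P
sample_id=13: site='river' → P
sample_id=14: site='well' → H
sample_id=15: ELSE → D
sample_id=16: site='well' → H
sample_id=17: site='sea' → L
sample_id=18: ELSE → D
sample_id=19: ELSE → D
sample_id=20: ELSE → D
sample_id=21: ELSE → D
sample_id=22: ELSE → D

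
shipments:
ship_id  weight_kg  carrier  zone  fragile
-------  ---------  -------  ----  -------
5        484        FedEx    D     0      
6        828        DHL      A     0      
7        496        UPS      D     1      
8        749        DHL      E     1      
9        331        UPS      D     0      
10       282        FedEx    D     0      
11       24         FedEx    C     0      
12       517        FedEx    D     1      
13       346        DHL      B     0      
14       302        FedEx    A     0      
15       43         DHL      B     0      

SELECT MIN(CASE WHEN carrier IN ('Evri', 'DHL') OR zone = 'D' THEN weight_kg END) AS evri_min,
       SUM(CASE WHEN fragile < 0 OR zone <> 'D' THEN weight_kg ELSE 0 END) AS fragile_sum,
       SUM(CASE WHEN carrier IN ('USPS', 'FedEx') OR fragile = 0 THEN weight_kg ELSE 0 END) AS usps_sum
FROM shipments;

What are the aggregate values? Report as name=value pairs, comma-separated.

evri_min=43, fragile_sum=2292, usps_sum=3157

[evri_min: carrier IN ('Evri', 'DHL') OR zone = 'D']
ship_id=5: ✓ → 484
ship_id=6: ✓ → 828
ship_id=7: ✓ → 496
ship_id=8: ✓ → 749
ship_id=9: ✓ → 331
ship_id=10: ✓ → 282
ship_id=11: ✗
ship_id=12: ✓ → 517
ship_id=13: ✓ → 346
ship_id=14: ✗
ship_id=15: ✓ → 43
evri_min = MIN(484, 828, 496, 749, 331, 282, 517, 346, 43) = 43
—
[fragile_sum: fragile < 0 OR zone <> 'D']
ship_id=5: ✗
ship_id=6: ✓ → 828
ship_id=7: ✗
ship_id=8: ✓ → 749
ship_id=9: ✗
ship_id=10: ✗
ship_id=11: ✓ → 24
ship_id=12: ✗
ship_id=13: ✓ → 346
ship_id=14: ✓ → 302
ship_id=15: ✓ → 43
fragile_sum = 828 + 749 + 24 + 346 + 302 + 43 = 2292
—
[usps_sum: carrier IN ('USPS', 'FedEx') OR fragile = 0]
ship_id=5: ✓ → 484
ship_id=6: ✓ → 828
ship_id=7: ✗
ship_id=8: ✗
ship_id=9: ✓ → 331
ship_id=10: ✓ → 282
ship_id=11: ✓ → 24
ship_id=12: ✓ → 517
ship_id=13: ✓ → 346
ship_id=14: ✓ → 302
ship_id=15: ✓ → 43
usps_sum = 484 + 828 + 331 + 282 + 24 + 517 + 346 + 302 + 43 = 3157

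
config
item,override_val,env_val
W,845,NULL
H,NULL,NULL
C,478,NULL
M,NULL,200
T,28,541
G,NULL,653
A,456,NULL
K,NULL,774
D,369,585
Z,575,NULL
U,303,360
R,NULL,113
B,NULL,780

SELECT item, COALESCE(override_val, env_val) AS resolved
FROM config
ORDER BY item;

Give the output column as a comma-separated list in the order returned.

456, 780, 478, 369, 653, NULL, 774, 200, 113, 28, 303, 845, 575

item=A: override_val=456 → 456
item=B: override_val=NULL, env_val=780 → 780
item=C: override_val=478 → 478
item=D: override_val=369 → 369
item=G: override_val=NULL, env_val=653 → 653
item=H: override_val=NULL, env_val=NULL (all NULL) → NULL
item=K: override_val=NULL, env_val=774 → 774
item=M: override_val=NULL, env_val=200 → 200
item=R: override_val=NULL, env_val=113 → 113
item=T: override_val=28 → 28
item=U: override_val=303 → 303
item=W: override_val=845 → 845
item=Z: override_val=575 → 575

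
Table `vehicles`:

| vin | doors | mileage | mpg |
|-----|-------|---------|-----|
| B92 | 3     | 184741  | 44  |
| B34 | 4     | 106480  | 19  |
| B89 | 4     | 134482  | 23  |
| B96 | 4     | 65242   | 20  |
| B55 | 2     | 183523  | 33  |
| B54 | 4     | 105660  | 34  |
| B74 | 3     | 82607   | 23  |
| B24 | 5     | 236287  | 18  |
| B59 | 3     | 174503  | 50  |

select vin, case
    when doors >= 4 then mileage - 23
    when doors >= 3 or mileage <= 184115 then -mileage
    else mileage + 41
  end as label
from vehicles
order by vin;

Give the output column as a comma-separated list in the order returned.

236264, 106457, 105637, -183523, -174503, -82607, 134459, -184741, 65219

vin=B24: doors >= 4 → 236264
vin=B34: doors >= 4 → 106457
vin=B54: doors >= 4 → 105637
vin=B55: doors >= 3 or mileage <= 184115 → -183523
vin=B59: doors >= 3 or mileage <= 184115 → -174503
vin=B74: doors >= 3 or mileage <= 184115 → -82607
vin=B89: doors >= 4 → 134459
vin=B92: doors >= 3 or mileage <= 184115 → -184741
vin=B96: doors >= 4 → 65219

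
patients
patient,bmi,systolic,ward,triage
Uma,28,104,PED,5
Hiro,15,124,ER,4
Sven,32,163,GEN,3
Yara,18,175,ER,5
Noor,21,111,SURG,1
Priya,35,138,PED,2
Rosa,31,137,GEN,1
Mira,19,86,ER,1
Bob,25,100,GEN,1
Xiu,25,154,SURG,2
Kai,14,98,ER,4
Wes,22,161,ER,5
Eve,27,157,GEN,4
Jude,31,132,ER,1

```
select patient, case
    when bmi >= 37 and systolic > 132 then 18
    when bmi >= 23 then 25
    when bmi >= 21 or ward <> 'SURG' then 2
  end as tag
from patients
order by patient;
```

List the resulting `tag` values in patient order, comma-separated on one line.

patient=Bob: bmi >= 23 → 25
patient=Eve: bmi >= 23 → 25
patient=Hiro: bmi >= 21 or ward <> 'SURG' → 2
patient=Jude: bmi >= 23 → 25
patient=Kai: bmi >= 21 or ward <> 'SURG' → 2
patient=Mira: bmi >= 21 or ward <> 'SURG' → 2
patient=Noor: bmi >= 21 or ward <> 'SURG' → 2
patient=Priya: bmi >= 23 → 25
patient=Rosa: bmi >= 23 → 25
patient=Sven: bmi >= 23 → 25
patient=Uma: bmi >= 23 → 25
patient=Wes: bmi >= 21 or ward <> 'SURG' → 2
patient=Xiu: bmi >= 23 → 25
patient=Yara: bmi >= 21 or ward <> 'SURG' → 2

25, 25, 2, 25, 2, 2, 2, 25, 25, 25, 25, 2, 25, 2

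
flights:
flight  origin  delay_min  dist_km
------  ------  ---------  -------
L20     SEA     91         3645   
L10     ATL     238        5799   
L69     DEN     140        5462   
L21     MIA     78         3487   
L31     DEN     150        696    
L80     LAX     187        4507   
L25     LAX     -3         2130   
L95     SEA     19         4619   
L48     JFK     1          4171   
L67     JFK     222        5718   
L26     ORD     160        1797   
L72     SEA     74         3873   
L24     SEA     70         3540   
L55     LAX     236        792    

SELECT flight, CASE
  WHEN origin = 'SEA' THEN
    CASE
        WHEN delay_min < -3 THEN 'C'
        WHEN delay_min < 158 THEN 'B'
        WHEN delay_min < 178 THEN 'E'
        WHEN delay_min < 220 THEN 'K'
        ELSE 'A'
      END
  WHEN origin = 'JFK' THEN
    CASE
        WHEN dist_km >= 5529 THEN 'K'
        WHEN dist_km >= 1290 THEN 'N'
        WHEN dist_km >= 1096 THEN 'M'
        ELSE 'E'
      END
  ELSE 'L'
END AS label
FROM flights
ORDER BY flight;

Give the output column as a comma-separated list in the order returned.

flight=L10: origin='ATL' → outer ELSE → L
flight=L20: origin='SEA' → inner[delay_min < 158] → B
flight=L21: origin='MIA' → outer ELSE → L
flight=L24: origin='SEA' → inner[delay_min < 158] → B
flight=L25: origin='LAX' → outer ELSE → L
flight=L26: origin='ORD' → outer ELSE → L
flight=L31: origin='DEN' → outer ELSE → L
flight=L48: origin='JFK' → inner[dist_km >= 1290] → N
flight=L55: origin='LAX' → outer ELSE → L
flight=L67: origin='JFK' → inner[dist_km >= 5529] → K
flight=L69: origin='DEN' → outer ELSE → L
flight=L72: origin='SEA' → inner[delay_min < 158] → B
flight=L80: origin='LAX' → outer ELSE → L
flight=L95: origin='SEA' → inner[delay_min < 158] → B

L, B, L, B, L, L, L, N, L, K, L, B, L, B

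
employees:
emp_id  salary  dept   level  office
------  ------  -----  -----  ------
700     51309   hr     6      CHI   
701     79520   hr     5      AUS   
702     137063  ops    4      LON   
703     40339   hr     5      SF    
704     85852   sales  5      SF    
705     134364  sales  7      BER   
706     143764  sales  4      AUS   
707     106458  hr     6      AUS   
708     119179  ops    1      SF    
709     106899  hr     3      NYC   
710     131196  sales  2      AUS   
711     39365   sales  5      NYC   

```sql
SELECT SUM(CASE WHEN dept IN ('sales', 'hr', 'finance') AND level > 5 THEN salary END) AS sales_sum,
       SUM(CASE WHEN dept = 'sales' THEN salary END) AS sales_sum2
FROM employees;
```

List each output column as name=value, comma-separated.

sales_sum=292131, sales_sum2=534541

[sales_sum: dept IN ('sales', 'hr', 'finance') AND level > 5]
emp_id=700: ✓ → 51309
emp_id=701: ✗
emp_id=702: ✗
emp_id=703: ✗
emp_id=704: ✗
emp_id=705: ✓ → 134364
emp_id=706: ✗
emp_id=707: ✓ → 106458
emp_id=708: ✗
emp_id=709: ✗
emp_id=710: ✗
emp_id=711: ✗
sales_sum = 51309 + 134364 + 106458 = 292131
—
[sales_sum2: dept = 'sales']
emp_id=700: ✗
emp_id=701: ✗
emp_id=702: ✗
emp_id=703: ✗
emp_id=704: ✓ → 85852
emp_id=705: ✓ → 134364
emp_id=706: ✓ → 143764
emp_id=707: ✗
emp_id=708: ✗
emp_id=709: ✗
emp_id=710: ✓ → 131196
emp_id=711: ✓ → 39365
sales_sum2 = 85852 + 134364 + 143764 + 131196 + 39365 = 534541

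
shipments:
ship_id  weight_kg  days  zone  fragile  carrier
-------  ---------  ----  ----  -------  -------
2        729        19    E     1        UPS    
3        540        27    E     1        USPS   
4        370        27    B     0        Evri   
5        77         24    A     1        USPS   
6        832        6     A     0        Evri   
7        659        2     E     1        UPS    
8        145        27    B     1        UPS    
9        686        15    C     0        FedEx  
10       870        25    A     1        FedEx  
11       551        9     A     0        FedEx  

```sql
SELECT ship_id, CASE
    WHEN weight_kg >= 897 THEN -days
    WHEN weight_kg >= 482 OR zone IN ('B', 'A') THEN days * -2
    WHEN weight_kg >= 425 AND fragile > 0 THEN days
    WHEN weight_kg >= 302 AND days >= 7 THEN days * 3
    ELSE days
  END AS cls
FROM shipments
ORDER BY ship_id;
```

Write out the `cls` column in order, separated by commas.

ship_id=2: weight_kg >= 482 OR zone IN ('B', 'A') → -38
ship_id=3: weight_kg >= 482 OR zone IN ('B', 'A') → -54
ship_id=4: weight_kg >= 482 OR zone IN ('B', 'A') → -54
ship_id=5: weight_kg >= 482 OR zone IN ('B', 'A') → -48
ship_id=6: weight_kg >= 482 OR zone IN ('B', 'A') → -12
ship_id=7: weight_kg >= 482 OR zone IN ('B', 'A') → -4
ship_id=8: weight_kg >= 482 OR zone IN ('B', 'A') → -54
ship_id=9: weight_kg >= 482 OR zone IN ('B', 'A') → -30
ship_id=10: weight_kg >= 482 OR zone IN ('B', 'A') → -50
ship_id=11: weight_kg >= 482 OR zone IN ('B', 'A') → -18

-38, -54, -54, -48, -12, -4, -54, -30, -50, -18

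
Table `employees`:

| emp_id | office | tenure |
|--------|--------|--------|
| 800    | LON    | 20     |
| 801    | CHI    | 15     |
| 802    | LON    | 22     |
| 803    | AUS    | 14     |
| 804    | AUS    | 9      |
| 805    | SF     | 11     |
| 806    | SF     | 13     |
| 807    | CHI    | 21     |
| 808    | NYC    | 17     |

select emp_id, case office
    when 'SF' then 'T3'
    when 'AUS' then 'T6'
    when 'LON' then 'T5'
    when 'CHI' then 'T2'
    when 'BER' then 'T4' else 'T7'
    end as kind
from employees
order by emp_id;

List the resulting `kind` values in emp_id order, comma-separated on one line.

emp_id=800: office='LON' → T5
emp_id=801: office='CHI' → T2
emp_id=802: office='LON' → T5
emp_id=803: office='AUS' → T6
emp_id=804: office='AUS' → T6
emp_id=805: office='SF' → T3
emp_id=806: office='SF' → T3
emp_id=807: office='CHI' → T2
emp_id=808: ELSE → T7

T5, T2, T5, T6, T6, T3, T3, T2, T7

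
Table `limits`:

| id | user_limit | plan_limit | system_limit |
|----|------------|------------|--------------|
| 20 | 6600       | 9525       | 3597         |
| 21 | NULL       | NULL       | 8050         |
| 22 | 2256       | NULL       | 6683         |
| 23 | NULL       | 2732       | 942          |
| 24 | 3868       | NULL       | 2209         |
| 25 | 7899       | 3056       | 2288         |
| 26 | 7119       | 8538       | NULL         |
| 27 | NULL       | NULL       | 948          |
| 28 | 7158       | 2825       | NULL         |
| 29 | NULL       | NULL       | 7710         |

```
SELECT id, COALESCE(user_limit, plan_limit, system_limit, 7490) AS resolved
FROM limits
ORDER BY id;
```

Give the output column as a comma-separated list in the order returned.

id=20: user_limit=6600 → 6600
id=21: user_limit=NULL, plan_limit=NULL, system_limit=8050 → 8050
id=22: user_limit=2256 → 2256
id=23: user_limit=NULL, plan_limit=2732 → 2732
id=24: user_limit=3868 → 3868
id=25: user_limit=7899 → 7899
id=26: user_limit=7119 → 7119
id=27: user_limit=NULL, plan_limit=NULL, system_limit=948 → 948
id=28: user_limit=7158 → 7158
id=29: user_limit=NULL, plan_limit=NULL, system_limit=7710 → 7710

6600, 8050, 2256, 2732, 3868, 7899, 7119, 948, 7158, 7710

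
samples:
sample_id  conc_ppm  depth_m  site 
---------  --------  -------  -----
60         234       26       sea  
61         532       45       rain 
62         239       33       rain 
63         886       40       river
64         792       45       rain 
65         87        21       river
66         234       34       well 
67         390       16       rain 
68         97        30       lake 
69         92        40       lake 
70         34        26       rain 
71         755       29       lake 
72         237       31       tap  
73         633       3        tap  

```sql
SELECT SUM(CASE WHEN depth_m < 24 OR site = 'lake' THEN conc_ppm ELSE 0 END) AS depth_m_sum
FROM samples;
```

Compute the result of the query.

sample_id=60: ✗
sample_id=61: ✗
sample_id=62: ✗
sample_id=63: ✗
sample_id=64: ✗
sample_id=65: ✓ → 87
sample_id=66: ✗
sample_id=67: ✓ → 390
sample_id=68: ✓ → 97
sample_id=69: ✓ → 92
sample_id=70: ✗
sample_id=71: ✓ → 755
sample_id=72: ✗
sample_id=73: ✓ → 633
depth_m_sum = 87 + 390 + 97 + 92 + 755 + 633 = 2054

2054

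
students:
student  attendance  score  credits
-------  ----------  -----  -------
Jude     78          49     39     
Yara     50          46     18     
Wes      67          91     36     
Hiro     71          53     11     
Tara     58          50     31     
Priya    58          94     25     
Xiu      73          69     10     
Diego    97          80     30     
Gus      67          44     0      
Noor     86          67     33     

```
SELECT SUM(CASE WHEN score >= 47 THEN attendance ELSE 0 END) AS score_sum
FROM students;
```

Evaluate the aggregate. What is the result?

588

student=Jude: ✓ → 78
student=Yara: ✗
student=Wes: ✓ → 67
student=Hiro: ✓ → 71
student=Tara: ✓ → 58
student=Priya: ✓ → 58
student=Xiu: ✓ → 73
student=Diego: ✓ → 97
student=Gus: ✗
student=Noor: ✓ → 86
score_sum = 78 + 67 + 71 + 58 + 58 + 73 + 97 + 86 = 588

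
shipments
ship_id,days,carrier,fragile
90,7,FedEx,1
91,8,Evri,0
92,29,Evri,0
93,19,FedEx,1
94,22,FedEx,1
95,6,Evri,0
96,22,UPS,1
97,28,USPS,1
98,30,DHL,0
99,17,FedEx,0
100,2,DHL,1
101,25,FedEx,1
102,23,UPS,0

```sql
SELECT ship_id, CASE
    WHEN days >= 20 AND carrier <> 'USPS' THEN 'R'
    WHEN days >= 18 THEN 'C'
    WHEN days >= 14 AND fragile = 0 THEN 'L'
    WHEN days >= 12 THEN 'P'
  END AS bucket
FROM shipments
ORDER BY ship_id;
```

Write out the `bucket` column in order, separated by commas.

NULL, NULL, R, C, R, NULL, R, C, R, L, NULL, R, R

ship_id=90: (no match → NULL) → NULL
ship_id=91: (no match → NULL) → NULL
ship_id=92: days >= 20 AND carrier <> 'USPS' → R
ship_id=93: days >= 18 → C
ship_id=94: days >= 20 AND carrier <> 'USPS' → R
ship_id=95: (no match → NULL) → NULL
ship_id=96: days >= 20 AND carrier <> 'USPS' → R
ship_id=97: days >= 18 → C
ship_id=98: days >= 20 AND carrier <> 'USPS' → R
ship_id=99: days >= 14 AND fragile = 0 → L
ship_id=100: (no match → NULL) → NULL
ship_id=101: days >= 20 AND carrier <> 'USPS' → R
ship_id=102: days >= 20 AND carrier <> 'USPS' → R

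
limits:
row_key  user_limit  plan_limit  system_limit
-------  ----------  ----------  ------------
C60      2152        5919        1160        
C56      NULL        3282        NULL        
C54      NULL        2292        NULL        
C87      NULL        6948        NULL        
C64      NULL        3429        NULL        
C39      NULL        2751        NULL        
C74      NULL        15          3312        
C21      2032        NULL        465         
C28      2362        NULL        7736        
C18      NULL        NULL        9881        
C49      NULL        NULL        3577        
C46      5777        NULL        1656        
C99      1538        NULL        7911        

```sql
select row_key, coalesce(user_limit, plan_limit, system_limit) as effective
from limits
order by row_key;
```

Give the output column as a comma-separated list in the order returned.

row_key=C18: user_limit=NULL, plan_limit=NULL, system_limit=9881 → 9881
row_key=C21: user_limit=2032 → 2032
row_key=C28: user_limit=2362 → 2362
row_key=C39: user_limit=NULL, plan_limit=2751 → 2751
row_key=C46: user_limit=5777 → 5777
row_key=C49: user_limit=NULL, plan_limit=NULL, system_limit=3577 → 3577
row_key=C54: user_limit=NULL, plan_limit=2292 → 2292
row_key=C56: user_limit=NULL, plan_limit=3282 → 3282
row_key=C60: user_limit=2152 → 2152
row_key=C64: user_limit=NULL, plan_limit=3429 → 3429
row_key=C74: user_limit=NULL, plan_limit=15 → 15
row_key=C87: user_limit=NULL, plan_limit=6948 → 6948
row_key=C99: user_limit=1538 → 1538

9881, 2032, 2362, 2751, 5777, 3577, 2292, 3282, 2152, 3429, 15, 6948, 1538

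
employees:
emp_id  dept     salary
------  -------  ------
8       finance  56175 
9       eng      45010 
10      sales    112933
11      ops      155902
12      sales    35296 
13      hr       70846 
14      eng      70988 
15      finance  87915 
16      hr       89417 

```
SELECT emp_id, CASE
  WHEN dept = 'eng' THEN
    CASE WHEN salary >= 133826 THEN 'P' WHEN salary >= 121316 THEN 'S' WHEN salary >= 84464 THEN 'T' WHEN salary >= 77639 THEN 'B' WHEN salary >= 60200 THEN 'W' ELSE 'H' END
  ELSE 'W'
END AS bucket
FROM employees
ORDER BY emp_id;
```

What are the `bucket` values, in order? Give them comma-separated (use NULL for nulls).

emp_id=8: dept='finance' → outer ELSE → W
emp_id=9: dept='eng' → inner[ELSE] → H
emp_id=10: dept='sales' → outer ELSE → W
emp_id=11: dept='ops' → outer ELSE → W
emp_id=12: dept='sales' → outer ELSE → W
emp_id=13: dept='hr' → outer ELSE → W
emp_id=14: dept='eng' → inner[salary >= 60200] → W
emp_id=15: dept='finance' → outer ELSE → W
emp_id=16: dept='hr' → outer ELSE → W

W, H, W, W, W, W, W, W, W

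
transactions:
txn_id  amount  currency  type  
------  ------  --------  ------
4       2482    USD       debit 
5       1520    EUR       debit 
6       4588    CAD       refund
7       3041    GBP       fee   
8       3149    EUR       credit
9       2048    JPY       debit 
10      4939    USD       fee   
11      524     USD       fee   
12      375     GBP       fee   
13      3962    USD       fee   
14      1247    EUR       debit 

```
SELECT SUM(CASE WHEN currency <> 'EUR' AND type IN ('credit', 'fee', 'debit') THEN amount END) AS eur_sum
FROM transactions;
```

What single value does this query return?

txn_id=4: ✓ → 2482
txn_id=5: ✗
txn_id=6: ✗
txn_id=7: ✓ → 3041
txn_id=8: ✗
txn_id=9: ✓ → 2048
txn_id=10: ✓ → 4939
txn_id=11: ✓ → 524
txn_id=12: ✓ → 375
txn_id=13: ✓ → 3962
txn_id=14: ✗
eur_sum = 2482 + 3041 + 2048 + 4939 + 524 + 375 + 3962 = 17371

17371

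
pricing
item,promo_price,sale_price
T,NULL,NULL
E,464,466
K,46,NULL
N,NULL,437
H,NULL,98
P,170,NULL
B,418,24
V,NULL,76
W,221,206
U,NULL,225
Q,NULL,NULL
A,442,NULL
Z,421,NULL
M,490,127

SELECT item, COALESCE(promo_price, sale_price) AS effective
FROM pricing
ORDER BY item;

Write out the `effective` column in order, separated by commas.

442, 418, 464, 98, 46, 490, 437, 170, NULL, NULL, 225, 76, 221, 421

item=A: promo_price=442 → 442
item=B: promo_price=418 → 418
item=E: promo_price=464 → 464
item=H: promo_price=NULL, sale_price=98 → 98
item=K: promo_price=46 → 46
item=M: promo_price=490 → 490
item=N: promo_price=NULL, sale_price=437 → 437
item=P: promo_price=170 → 170
item=Q: promo_price=NULL, sale_price=NULL (all NULL) → NULL
item=T: promo_price=NULL, sale_price=NULL (all NULL) → NULL
item=U: promo_price=NULL, sale_price=225 → 225
item=V: promo_price=NULL, sale_price=76 → 76
item=W: promo_price=221 → 221
item=Z: promo_price=421 → 421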